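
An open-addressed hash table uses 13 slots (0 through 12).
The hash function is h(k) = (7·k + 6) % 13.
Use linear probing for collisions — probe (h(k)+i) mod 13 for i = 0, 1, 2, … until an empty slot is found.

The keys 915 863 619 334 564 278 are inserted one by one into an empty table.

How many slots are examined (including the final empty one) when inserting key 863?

Insert 915: h=2, slot 2 empty -> index 2.
Insert 863: h=2, slot 2 occupied -> index 3.
Insert 619: h=10, slot 10 empty -> index 10.
Insert 334: h=4, slot 4 empty -> index 4.
Insert 564: h=2, slots 2,3,4 occupied -> index 5.
Insert 278: h=2, slots 2,3,4,5 occupied -> index 6.
Table: [∅, ∅, 915, 863, 334, 564, 278, ∅, ∅, ∅, 619, ∅, ∅]

2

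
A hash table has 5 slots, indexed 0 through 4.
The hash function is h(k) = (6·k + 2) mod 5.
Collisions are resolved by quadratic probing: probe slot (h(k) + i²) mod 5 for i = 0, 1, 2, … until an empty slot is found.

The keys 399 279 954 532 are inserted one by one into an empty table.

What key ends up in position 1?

399

399: h=1 -> slot 1
279: h=1, probe 1,2 -> slot 2
954: h=1, probe 1,2,0 -> slot 0
532: h=4 -> slot 4
Table: [954, 399, 279, —, 532]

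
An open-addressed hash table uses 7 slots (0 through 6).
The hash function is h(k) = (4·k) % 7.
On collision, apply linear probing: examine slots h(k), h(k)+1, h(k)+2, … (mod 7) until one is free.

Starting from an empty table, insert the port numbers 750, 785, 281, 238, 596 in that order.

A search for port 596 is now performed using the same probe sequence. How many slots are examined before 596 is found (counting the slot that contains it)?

5

750: h=4 -> slot 4
785: h=4, probe 4,5 -> slot 5
281: h=4, probe 4,5,6 -> slot 6
238: h=0 -> slot 0
596: h=4, probe 4,5,6,0,1 -> slot 1
Table: [238, 596, -, -, 750, 785, 281]
Lookup 596: h=4, probe 4,5,6,0,1 → found at 1.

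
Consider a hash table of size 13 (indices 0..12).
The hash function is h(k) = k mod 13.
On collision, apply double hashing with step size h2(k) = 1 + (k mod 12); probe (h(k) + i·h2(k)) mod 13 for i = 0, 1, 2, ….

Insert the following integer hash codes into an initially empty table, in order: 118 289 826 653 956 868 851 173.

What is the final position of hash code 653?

118: h=1 => slot 1
289: h=3 => slot 3
826: h=7 => slot 7
653: h=3, h2=6, probe 3,9 => slot 9
956: h=7, h2=9, probe 7,3,12 => slot 12
868: h=10 => slot 10
851: h=6 => slot 6
173: h=4 => slot 4
Table: [., 118, ., 289, 173, ., 851, 826, ., 653, 868, ., 956]

9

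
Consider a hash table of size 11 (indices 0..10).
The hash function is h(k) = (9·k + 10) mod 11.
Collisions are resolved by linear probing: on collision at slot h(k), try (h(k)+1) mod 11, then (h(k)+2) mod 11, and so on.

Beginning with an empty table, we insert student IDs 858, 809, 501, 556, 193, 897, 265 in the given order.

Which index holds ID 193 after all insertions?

2

858 hashes to 10; slot 10 is free -> place at 10.
809 hashes to 9; slot 9 is free -> place at 9.
501 hashes to 9; 9,10 taken -> place at 0.
556 hashes to 9; 9,10,0 taken -> place at 1.
193 hashes to 9; 9,10,0,1 taken -> place at 2.
897 hashes to 9; 9,10,0,1,2 taken -> place at 3.
265 hashes to 8; slot 8 is free -> place at 8.
Table: [501, 556, 193, 897, ., ., ., ., 265, 809, 858]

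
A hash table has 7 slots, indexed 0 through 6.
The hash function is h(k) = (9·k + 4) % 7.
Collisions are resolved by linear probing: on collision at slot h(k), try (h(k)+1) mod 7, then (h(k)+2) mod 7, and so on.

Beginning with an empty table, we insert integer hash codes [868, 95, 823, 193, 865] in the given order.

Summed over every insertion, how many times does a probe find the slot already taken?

Insert 868: h=4, slot 4 empty -> index 4.
Insert 95: h=5, slot 5 empty -> index 5.
Insert 823: h=5, slot 5 occupied -> index 6.
Insert 193: h=5, slots 5,6 occupied -> index 0.
Insert 865: h=5, slots 5,6,0 occupied -> index 1.
Table: [193, 865, -, -, 868, 95, 823]

6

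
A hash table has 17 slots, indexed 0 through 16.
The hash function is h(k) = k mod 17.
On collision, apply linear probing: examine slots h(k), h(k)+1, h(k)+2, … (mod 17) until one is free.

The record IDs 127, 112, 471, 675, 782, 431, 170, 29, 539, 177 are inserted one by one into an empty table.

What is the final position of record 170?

127: h=8 → slot 8
112: h=10 → slot 10
471: h=12 → slot 12
675: h=12, probe 12,13 → slot 13
782: h=0 → slot 0
431: h=6 → slot 6
170: h=0, probe 0,1 → slot 1
29: h=12, probe 12,13,14 → slot 14
539: h=12, probe 12,13,14,15 → slot 15
177: h=7 → slot 7
Table: [782, 170, _, _, _, _, 431, 177, 127, _, 112, _, 471, 675, 29, 539, _]

1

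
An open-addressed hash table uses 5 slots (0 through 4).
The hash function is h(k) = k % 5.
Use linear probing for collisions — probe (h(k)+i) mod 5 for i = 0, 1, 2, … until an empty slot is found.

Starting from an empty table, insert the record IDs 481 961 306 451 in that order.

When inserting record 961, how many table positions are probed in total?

2

Insert 481: h=1, slot 1 empty → index 1.
Insert 961: h=1, slot 1 occupied → index 2.
Insert 306: h=1, slots 1,2 occupied → index 3.
Insert 451: h=1, slots 1,2,3 occupied → index 4.
Table: [∅, 481, 961, 306, 451]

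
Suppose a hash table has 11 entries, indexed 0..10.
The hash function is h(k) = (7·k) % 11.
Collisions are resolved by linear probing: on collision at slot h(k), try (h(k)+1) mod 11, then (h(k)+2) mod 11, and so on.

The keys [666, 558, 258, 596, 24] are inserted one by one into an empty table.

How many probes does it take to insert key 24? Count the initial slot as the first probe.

Insert 666: h=9, slot 9 empty → index 9.
Insert 558: h=1, slot 1 empty → index 1.
Insert 258: h=2, slot 2 empty → index 2.
Insert 596: h=3, slot 3 empty → index 3.
Insert 24: h=3, slot 3 occupied → index 4.
Table: [-, 558, 258, 596, 24, -, -, -, -, 666, -]

2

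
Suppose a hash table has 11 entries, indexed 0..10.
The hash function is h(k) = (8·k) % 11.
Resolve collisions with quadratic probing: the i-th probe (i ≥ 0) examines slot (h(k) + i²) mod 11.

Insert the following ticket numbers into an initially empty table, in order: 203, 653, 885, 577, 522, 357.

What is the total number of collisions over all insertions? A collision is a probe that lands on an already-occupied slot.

10

Insert 203: h=7, slot 7 empty -> index 7.
Insert 653: h=10, slot 10 empty -> index 10.
Insert 885: h=7, slot 7 occupied -> index 8.
Insert 577: h=7, slots 7,8 occupied -> index 0.
Insert 522: h=7, slots 7,8,0 occupied -> index 5.
Insert 357: h=7, slots 7,8,0,5 occupied -> index 1.
Table: [577, 357, -, -, -, 522, -, 203, 885, -, 653]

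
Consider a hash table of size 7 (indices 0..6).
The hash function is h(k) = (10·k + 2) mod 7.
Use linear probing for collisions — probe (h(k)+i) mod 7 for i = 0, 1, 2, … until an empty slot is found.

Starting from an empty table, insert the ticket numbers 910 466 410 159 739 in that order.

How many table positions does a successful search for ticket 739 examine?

910 hashes to 2; slot 2 is free → place at 2.
466 hashes to 0; slot 0 is free → place at 0.
410 hashes to 0; 0 taken → place at 1.
159 hashes to 3; slot 3 is free → place at 3.
739 hashes to 0; 0,1,2,3 taken → place at 4.
Table: [466, 410, 910, 159, 739, ., .]
Lookup 739: h=0, probe 0,1,2,3,4 → found at 4.

5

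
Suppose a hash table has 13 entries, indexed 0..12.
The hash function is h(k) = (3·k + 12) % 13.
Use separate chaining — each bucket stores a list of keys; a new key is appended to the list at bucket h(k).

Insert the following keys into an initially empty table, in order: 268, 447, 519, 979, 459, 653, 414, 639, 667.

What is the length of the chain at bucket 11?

Insert 268: h=10, bucket 10 empty -> new chain.
Insert 447: h=1, bucket 1 empty -> new chain.
Insert 519: h=9, bucket 9 empty -> new chain.
Insert 979: h=11, bucket 11 empty -> new chain.
Insert 459: h=11, bucket 11 nonempty -> append to chain.
Insert 653: h=8, bucket 8 empty -> new chain.
Insert 414: h=6, bucket 6 empty -> new chain.
Insert 639: h=5, bucket 5 empty -> new chain.
Insert 667: h=11, bucket 11 nonempty -> append to chain.
Final buckets:
0: .
1: 447
2: .
3: .
4: .
5: 639
6: 414
7: .
8: 653
9: 519
10: 268
11: 979 -> 459 -> 667
12: .

3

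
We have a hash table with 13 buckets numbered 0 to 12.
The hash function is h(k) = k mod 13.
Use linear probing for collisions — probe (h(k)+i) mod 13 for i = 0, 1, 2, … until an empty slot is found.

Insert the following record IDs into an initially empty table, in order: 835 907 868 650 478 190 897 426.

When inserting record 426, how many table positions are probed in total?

6

Insert 835: h=3, slot 3 empty -> index 3.
Insert 907: h=10, slot 10 empty -> index 10.
Insert 868: h=10, slot 10 occupied -> index 11.
Insert 650: h=0, slot 0 empty -> index 0.
Insert 478: h=10, slots 10,11 occupied -> index 12.
Insert 190: h=8, slot 8 empty -> index 8.
Insert 897: h=0, slot 0 occupied -> index 1.
Insert 426: h=10, slots 10,11,12,0,1 occupied -> index 2.
Table: [650, 897, 426, 835, ∅, ∅, ∅, ∅, 190, ∅, 907, 868, 478]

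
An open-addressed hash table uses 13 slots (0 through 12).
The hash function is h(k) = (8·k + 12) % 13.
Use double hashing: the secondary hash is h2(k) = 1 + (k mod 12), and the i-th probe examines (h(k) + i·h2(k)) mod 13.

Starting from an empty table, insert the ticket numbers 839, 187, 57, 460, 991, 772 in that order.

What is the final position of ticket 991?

8

Insert 839: h=3, slot 3 empty -> index 3.
Insert 187: h=0, slot 0 empty -> index 0.
Insert 57: h=0, h2=10, slot 0 occupied -> index 10.
Insert 460: h=0, h2=5, slot 0 occupied -> index 5.
Insert 991: h=10, h2=8, slots 10,5,0 occupied -> index 8.
Insert 772: h=0, h2=5, slots 0,5,10 occupied -> index 2.
Table: [187, —, 772, 839, —, 460, —, —, 991, —, 57, —, —]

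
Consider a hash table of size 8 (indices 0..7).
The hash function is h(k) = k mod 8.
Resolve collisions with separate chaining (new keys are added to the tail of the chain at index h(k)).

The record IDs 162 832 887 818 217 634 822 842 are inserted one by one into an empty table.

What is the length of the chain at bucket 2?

4

162 -> bucket 2
832 -> bucket 0
887 -> bucket 7
818 -> bucket 2 (collision)
217 -> bucket 1
634 -> bucket 2 (collision)
822 -> bucket 6
842 -> bucket 2 (collision)
Final buckets:
0: 832
1: 217
2: 162 -> 818 -> 634 -> 842
3: _
4: _
5: _
6: 822
7: 887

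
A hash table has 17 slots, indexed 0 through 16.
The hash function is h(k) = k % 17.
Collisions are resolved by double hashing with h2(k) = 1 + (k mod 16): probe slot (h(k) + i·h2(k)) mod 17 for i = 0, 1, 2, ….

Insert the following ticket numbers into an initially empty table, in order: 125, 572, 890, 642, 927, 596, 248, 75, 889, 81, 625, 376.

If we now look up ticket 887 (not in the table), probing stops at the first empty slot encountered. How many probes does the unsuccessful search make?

Insert 125: h=6, slot 6 empty → index 6.
Insert 572: h=11, slot 11 empty → index 11.
Insert 890: h=6, h2=11, slot 6 occupied → index 0.
Insert 642: h=13, slot 13 empty → index 13.
Insert 927: h=9, slot 9 empty → index 9.
Insert 596: h=1, slot 1 empty → index 1.
Insert 248: h=10, slot 10 empty → index 10.
Insert 75: h=7, slot 7 empty → index 7.
Insert 889: h=5, slot 5 empty → index 5.
Insert 81: h=13, h2=2, slot 13 occupied → index 15.
Insert 625: h=13, h2=2, slots 13,15,0 occupied → index 2.
Insert 376: h=2, h2=9, slots 2,11 occupied → index 3.
Table: [890, 596, 625, 376, ., 889, 125, 75, ., 927, 248, 572, ., 642, ., 81, .]
Lookup 887: h=3, h2=8, probe 3,11,2,10,1,9,0,8 → slot 8 empty, not found.

8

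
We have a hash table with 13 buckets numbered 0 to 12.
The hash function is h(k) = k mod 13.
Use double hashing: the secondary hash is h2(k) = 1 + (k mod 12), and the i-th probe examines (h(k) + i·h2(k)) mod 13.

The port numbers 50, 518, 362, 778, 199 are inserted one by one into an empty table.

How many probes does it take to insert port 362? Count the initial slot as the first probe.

Insert 50: h=11, slot 11 empty -> index 11.
Insert 518: h=11, h2=3, slot 11 occupied -> index 1.
Insert 362: h=11, h2=3, slots 11,1 occupied -> index 4.
Insert 778: h=11, h2=11, slot 11 occupied -> index 9.
Insert 199: h=4, h2=8, slot 4 occupied -> index 12.
Table: [-, 518, -, -, 362, -, -, -, -, 778, -, 50, 199]

3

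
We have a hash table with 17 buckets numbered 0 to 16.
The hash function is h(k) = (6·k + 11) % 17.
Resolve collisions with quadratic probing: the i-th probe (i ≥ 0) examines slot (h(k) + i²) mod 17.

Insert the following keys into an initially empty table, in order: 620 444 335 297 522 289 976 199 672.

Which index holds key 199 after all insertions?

620 hashes to 8; slot 8 is free => place at 8.
444 hashes to 6; slot 6 is free => place at 6.
335 hashes to 15; slot 15 is free => place at 15.
297 hashes to 8; 8 taken => place at 9.
522 hashes to 15; 15 taken => place at 16.
289 hashes to 11; slot 11 is free => place at 11.
976 hashes to 2; slot 2 is free => place at 2.
199 hashes to 15; 15,16,2 taken => place at 7.
672 hashes to 14; slot 14 is free => place at 14.
Table: [—, —, 976, —, —, —, 444, 199, 620, 297, —, 289, —, —, 672, 335, 522]

7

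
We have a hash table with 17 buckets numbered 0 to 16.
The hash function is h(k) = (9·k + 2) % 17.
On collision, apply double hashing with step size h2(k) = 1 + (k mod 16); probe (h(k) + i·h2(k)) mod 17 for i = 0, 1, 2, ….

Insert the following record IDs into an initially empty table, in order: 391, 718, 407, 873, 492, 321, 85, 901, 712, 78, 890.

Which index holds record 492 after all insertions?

6

391: h=2 → slot 2
718: h=4 → slot 4
407: h=10 → slot 10
873: h=5 → slot 5
492: h=10, h2=13, probe 10,6 → slot 6
321: h=1 → slot 1
85: h=2, h2=6, probe 2,8 → slot 8
901: h=2, h2=6, probe 2,8,14 → slot 14
712: h=1, h2=9, probe 1,10,2,11 → slot 11
78: h=7 → slot 7
890: h=5, h2=11, probe 5,16 → slot 16
Table: [∅, 321, 391, ∅, 718, 873, 492, 78, 85, ∅, 407, 712, ∅, ∅, 901, ∅, 890]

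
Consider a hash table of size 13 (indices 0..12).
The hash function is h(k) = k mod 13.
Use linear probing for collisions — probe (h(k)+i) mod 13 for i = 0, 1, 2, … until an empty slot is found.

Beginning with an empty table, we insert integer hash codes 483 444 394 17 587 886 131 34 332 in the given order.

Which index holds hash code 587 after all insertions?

483: h=2 → slot 2
444: h=2, probe 2,3 → slot 3
394: h=4 → slot 4
17: h=4, probe 4,5 → slot 5
587: h=2, probe 2,3,4,5,6 → slot 6
886: h=2, probe 2,3,4,5,6,7 → slot 7
131: h=1 → slot 1
34: h=8 → slot 8
332: h=7, probe 7,8,9 → slot 9
Table: [∅, 131, 483, 444, 394, 17, 587, 886, 34, 332, ∅, ∅, ∅]

6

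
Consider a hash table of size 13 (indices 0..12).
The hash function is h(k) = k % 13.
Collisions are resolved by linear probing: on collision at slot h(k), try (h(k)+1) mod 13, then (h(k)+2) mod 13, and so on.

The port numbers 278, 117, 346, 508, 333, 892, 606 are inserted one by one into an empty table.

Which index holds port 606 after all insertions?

11

278: h=5 → slot 5
117: h=0 → slot 0
346: h=8 → slot 8
508: h=1 → slot 1
333: h=8, probe 8,9 → slot 9
892: h=8, probe 8,9,10 → slot 10
606: h=8, probe 8,9,10,11 → slot 11
Table: [117, 508, _, _, _, 278, _, _, 346, 333, 892, 606, _]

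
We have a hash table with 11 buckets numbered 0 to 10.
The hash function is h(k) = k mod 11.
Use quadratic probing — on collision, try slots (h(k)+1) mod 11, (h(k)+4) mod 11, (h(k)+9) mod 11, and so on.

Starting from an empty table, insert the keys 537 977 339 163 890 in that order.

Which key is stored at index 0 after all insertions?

537 hashes to 9; slot 9 is free -> place at 9.
977 hashes to 9; 9 taken -> place at 10.
339 hashes to 9; 9,10 taken -> place at 2.
163 hashes to 9; 9,10,2 taken -> place at 7.
890 hashes to 10; 10 taken -> place at 0.
Table: [890, —, 339, —, —, —, —, 163, —, 537, 977]

890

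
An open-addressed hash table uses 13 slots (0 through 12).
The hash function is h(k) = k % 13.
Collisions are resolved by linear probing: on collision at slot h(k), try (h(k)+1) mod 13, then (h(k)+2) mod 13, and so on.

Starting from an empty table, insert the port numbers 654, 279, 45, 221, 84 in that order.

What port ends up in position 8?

Insert 654: h=4, slot 4 empty => index 4.
Insert 279: h=6, slot 6 empty => index 6.
Insert 45: h=6, slot 6 occupied => index 7.
Insert 221: h=0, slot 0 empty => index 0.
Insert 84: h=6, slots 6,7 occupied => index 8.
Table: [221, —, —, —, 654, —, 279, 45, 84, —, —, —, —]

84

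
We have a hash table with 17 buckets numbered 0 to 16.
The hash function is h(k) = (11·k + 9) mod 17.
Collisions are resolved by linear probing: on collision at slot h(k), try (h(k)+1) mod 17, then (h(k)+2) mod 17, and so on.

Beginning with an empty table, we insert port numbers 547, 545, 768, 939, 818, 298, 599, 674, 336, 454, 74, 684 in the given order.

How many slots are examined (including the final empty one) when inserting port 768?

2

547: h=8 → slot 8
545: h=3 → slot 3
768: h=8, probe 8,9 → slot 9
939: h=2 → slot 2
818: h=14 → slot 14
298: h=6 → slot 6
599: h=2, probe 2,3,4 → slot 4
674: h=11 → slot 11
336: h=16 → slot 16
454: h=5 → slot 5
74: h=7 → slot 7
684: h=2, probe 2,3,4,5,6,7,8,9,10 → slot 10
Table: [., ., 939, 545, 599, 454, 298, 74, 547, 768, 684, 674, ., ., 818, ., 336]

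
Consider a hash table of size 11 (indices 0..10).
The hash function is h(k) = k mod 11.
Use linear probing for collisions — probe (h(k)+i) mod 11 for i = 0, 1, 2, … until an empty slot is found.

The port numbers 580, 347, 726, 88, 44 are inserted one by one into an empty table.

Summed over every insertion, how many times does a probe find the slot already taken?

580: h=8 → slot 8
347: h=6 → slot 6
726: h=0 → slot 0
88: h=0, probe 0,1 → slot 1
44: h=0, probe 0,1,2 → slot 2
Table: [726, 88, 44, —, —, —, 347, —, 580, —, —]

3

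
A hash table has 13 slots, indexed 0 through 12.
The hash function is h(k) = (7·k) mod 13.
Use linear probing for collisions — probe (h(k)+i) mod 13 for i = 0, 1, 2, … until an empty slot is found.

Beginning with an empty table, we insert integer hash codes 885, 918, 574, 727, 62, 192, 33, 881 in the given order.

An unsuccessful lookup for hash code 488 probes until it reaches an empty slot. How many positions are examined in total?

885: h=7 → slot 7
918: h=4 → slot 4
574: h=1 → slot 1
727: h=6 → slot 6
62: h=5 → slot 5
192: h=5, probe 5,6,7,8 → slot 8
33: h=10 → slot 10
881: h=5, probe 5,6,7,8,9 → slot 9
Table: [-, 574, -, -, 918, 62, 727, 885, 192, 881, 33, -, -]
Lookup 488: h=10, probe 10,11 → slot 11 empty, not found.

2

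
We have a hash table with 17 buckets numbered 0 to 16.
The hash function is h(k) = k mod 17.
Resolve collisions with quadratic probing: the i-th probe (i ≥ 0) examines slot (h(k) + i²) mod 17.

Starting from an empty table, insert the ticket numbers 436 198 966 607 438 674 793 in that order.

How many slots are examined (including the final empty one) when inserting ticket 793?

4

436 hashes to 11; slot 11 is free => place at 11.
198 hashes to 11; 11 taken => place at 12.
966 hashes to 14; slot 14 is free => place at 14.
607 hashes to 12; 12 taken => place at 13.
438 hashes to 13; 13,14 taken => place at 0.
674 hashes to 11; 11,12 taken => place at 15.
793 hashes to 11; 11,12,15 taken => place at 3.
Table: [438, ., ., 793, ., ., ., ., ., ., ., 436, 198, 607, 966, 674, .]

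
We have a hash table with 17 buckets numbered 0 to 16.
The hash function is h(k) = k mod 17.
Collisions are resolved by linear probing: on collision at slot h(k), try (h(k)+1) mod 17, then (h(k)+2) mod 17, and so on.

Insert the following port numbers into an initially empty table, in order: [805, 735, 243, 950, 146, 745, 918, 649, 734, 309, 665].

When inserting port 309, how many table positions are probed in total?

6

Insert 805: h=6, slot 6 empty → index 6.
Insert 735: h=4, slot 4 empty → index 4.
Insert 243: h=5, slot 5 empty → index 5.
Insert 950: h=15, slot 15 empty → index 15.
Insert 146: h=10, slot 10 empty → index 10.
Insert 745: h=14, slot 14 empty → index 14.
Insert 918: h=0, slot 0 empty → index 0.
Insert 649: h=3, slot 3 empty → index 3.
Insert 734: h=3, slots 3,4,5,6 occupied → index 7.
Insert 309: h=3, slots 3,4,5,6,7 occupied → index 8.
Insert 665: h=2, slot 2 empty → index 2.
Table: [918, -, 665, 649, 735, 243, 805, 734, 309, -, 146, -, -, -, 745, 950, -]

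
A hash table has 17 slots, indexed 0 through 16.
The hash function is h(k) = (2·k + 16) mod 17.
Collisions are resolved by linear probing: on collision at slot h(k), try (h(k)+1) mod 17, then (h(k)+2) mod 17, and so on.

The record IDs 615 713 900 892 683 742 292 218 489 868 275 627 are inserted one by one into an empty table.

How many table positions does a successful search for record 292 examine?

Insert 615: h=5, slot 5 empty -> index 5.
Insert 713: h=14, slot 14 empty -> index 14.
Insert 900: h=14, slot 14 occupied -> index 15.
Insert 892: h=15, slot 15 occupied -> index 16.
Insert 683: h=5, slot 5 occupied -> index 6.
Insert 742: h=4, slot 4 empty -> index 4.
Insert 292: h=5, slots 5,6 occupied -> index 7.
Insert 218: h=10, slot 10 empty -> index 10.
Insert 489: h=8, slot 8 empty -> index 8.
Insert 868: h=1, slot 1 empty -> index 1.
Insert 275: h=5, slots 5,6,7,8 occupied -> index 9.
Insert 627: h=12, slot 12 empty -> index 12.
Table: [., 868, ., ., 742, 615, 683, 292, 489, 275, 218, ., 627, ., 713, 900, 892]
Lookup 292: h=5, probe 5,6,7 → found at 7.

3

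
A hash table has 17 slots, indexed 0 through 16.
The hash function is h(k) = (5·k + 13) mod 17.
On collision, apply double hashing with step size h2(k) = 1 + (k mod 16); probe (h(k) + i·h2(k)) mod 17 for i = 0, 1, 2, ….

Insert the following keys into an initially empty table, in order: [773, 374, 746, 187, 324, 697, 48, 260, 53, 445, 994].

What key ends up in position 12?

53

773 hashes to 2; slot 2 is free => place at 2.
374 hashes to 13; slot 13 is free => place at 13.
746 hashes to 3; slot 3 is free => place at 3.
187 hashes to 13, h2=12; 13 taken => place at 8.
324 hashes to 1; slot 1 is free => place at 1.
697 hashes to 13, h2=10; 13 taken => place at 6.
48 hashes to 15; slot 15 is free => place at 15.
260 hashes to 4; slot 4 is free => place at 4.
53 hashes to 6, h2=6; 6 taken => place at 12.
445 hashes to 11; slot 11 is free => place at 11.
994 hashes to 2, h2=3; 2 taken => place at 5.
Table: [_, 324, 773, 746, 260, 994, 697, _, 187, _, _, 445, 53, 374, _, 48, _]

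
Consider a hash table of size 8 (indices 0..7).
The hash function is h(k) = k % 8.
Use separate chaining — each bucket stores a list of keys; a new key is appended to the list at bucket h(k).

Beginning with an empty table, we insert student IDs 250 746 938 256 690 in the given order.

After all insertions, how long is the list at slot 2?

Insert 250: h=2, bucket 2 empty → new chain.
Insert 746: h=2, bucket 2 nonempty → append to chain.
Insert 938: h=2, bucket 2 nonempty → append to chain.
Insert 256: h=0, bucket 0 empty → new chain.
Insert 690: h=2, bucket 2 nonempty → append to chain.
Final buckets:
0: 256
1: —
2: 250 -> 746 -> 938 -> 690
3: —
4: —
5: —
6: —
7: —

4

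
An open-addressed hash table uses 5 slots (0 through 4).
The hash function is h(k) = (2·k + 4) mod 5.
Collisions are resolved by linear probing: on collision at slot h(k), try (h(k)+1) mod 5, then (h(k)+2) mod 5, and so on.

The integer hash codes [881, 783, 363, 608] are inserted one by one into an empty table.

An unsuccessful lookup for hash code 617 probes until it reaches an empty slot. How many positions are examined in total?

Insert 881: h=1, slot 1 empty → index 1.
Insert 783: h=0, slot 0 empty → index 0.
Insert 363: h=0, slots 0,1 occupied → index 2.
Insert 608: h=0, slots 0,1,2 occupied → index 3.
Table: [783, 881, 363, 608, —]
Lookup 617: h=3, probe 3,4 → slot 4 empty, not found.

2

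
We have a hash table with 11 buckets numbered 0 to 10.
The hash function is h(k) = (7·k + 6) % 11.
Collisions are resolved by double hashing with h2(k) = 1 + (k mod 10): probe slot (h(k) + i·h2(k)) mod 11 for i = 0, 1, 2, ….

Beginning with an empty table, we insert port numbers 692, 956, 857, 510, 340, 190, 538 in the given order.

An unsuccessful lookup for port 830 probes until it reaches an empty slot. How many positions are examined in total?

2

Insert 692: h=10, slot 10 empty -> index 10.
Insert 956: h=10, h2=7, slot 10 occupied -> index 6.
Insert 857: h=10, h2=8, slot 10 occupied -> index 7.
Insert 510: h=1, slot 1 empty -> index 1.
Insert 340: h=10, h2=1, slot 10 occupied -> index 0.
Insert 190: h=5, slot 5 empty -> index 5.
Insert 538: h=10, h2=9, slot 10 occupied -> index 8.
Table: [340, 510, ∅, ∅, ∅, 190, 956, 857, 538, ∅, 692]
Lookup 830: h=8, h2=1, probe 8,9 → slot 9 empty, not found.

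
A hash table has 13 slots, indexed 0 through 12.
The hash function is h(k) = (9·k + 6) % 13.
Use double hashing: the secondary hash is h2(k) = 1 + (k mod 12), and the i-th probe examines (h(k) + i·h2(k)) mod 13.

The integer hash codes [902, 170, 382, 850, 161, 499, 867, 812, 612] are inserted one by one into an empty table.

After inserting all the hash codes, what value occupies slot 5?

902 hashes to 12; slot 12 is free -> place at 12.
170 hashes to 2; slot 2 is free -> place at 2.
382 hashes to 12, h2=11; 12 taken -> place at 10.
850 hashes to 12, h2=11; 12,10 taken -> place at 8.
161 hashes to 12, h2=6; 12 taken -> place at 5.
499 hashes to 12, h2=8; 12 taken -> place at 7.
867 hashes to 9; slot 9 is free -> place at 9.
812 hashes to 8, h2=9; 8 taken -> place at 4.
612 hashes to 2, h2=1; 2 taken -> place at 3.
Table: [-, -, 170, 612, 812, 161, -, 499, 850, 867, 382, -, 902]

161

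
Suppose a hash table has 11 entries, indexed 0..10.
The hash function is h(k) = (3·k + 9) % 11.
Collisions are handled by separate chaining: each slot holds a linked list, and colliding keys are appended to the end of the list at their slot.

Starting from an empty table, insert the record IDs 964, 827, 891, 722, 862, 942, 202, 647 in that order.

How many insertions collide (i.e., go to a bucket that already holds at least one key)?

3

Insert 964: h=8, bucket 8 empty → new chain.
Insert 827: h=4, bucket 4 empty → new chain.
Insert 891: h=9, bucket 9 empty → new chain.
Insert 722: h=8, bucket 8 nonempty → append to chain.
Insert 862: h=10, bucket 10 empty → new chain.
Insert 942: h=8, bucket 8 nonempty → append to chain.
Insert 202: h=10, bucket 10 nonempty → append to chain.
Insert 647: h=3, bucket 3 empty → new chain.
Final buckets:
0: ∅
1: ∅
2: ∅
3: 647
4: 827
5: ∅
6: ∅
7: ∅
8: 964 -> 722 -> 942
9: 891
10: 862 -> 202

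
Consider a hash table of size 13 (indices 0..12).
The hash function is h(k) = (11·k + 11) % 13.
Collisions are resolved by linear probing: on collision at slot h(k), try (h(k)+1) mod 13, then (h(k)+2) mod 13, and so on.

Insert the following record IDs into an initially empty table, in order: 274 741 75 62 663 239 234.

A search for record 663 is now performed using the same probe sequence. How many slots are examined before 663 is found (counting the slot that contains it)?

2

Insert 274: h=9, slot 9 empty -> index 9.
Insert 741: h=11, slot 11 empty -> index 11.
Insert 75: h=4, slot 4 empty -> index 4.
Insert 62: h=4, slot 4 occupied -> index 5.
Insert 663: h=11, slot 11 occupied -> index 12.
Insert 239: h=1, slot 1 empty -> index 1.
Insert 234: h=11, slots 11,12 occupied -> index 0.
Table: [234, 239, _, _, 75, 62, _, _, _, 274, _, 741, 663]
Lookup 663: h=11, probe 11,12 → found at 12.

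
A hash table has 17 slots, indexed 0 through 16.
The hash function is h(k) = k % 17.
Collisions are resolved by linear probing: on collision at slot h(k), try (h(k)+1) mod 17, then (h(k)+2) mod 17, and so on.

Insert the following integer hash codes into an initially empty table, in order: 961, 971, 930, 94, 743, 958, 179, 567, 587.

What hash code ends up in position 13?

Insert 961: h=9, slot 9 empty → index 9.
Insert 971: h=2, slot 2 empty → index 2.
Insert 930: h=12, slot 12 empty → index 12.
Insert 94: h=9, slot 9 occupied → index 10.
Insert 743: h=12, slot 12 occupied → index 13.
Insert 958: h=6, slot 6 empty → index 6.
Insert 179: h=9, slots 9,10 occupied → index 11.
Insert 567: h=6, slot 6 occupied → index 7.
Insert 587: h=9, slots 9,10,11,12,13 occupied → index 14.
Table: [-, -, 971, -, -, -, 958, 567, -, 961, 94, 179, 930, 743, 587, -, -]

743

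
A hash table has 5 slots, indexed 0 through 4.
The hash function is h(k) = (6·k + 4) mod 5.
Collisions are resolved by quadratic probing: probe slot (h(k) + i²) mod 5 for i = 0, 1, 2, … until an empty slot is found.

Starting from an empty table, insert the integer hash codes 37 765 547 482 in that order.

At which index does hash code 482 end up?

0

37: h=1 → slot 1
765: h=4 → slot 4
547: h=1, probe 1,2 → slot 2
482: h=1, probe 1,2,0 → slot 0
Table: [482, 37, 547, ., 765]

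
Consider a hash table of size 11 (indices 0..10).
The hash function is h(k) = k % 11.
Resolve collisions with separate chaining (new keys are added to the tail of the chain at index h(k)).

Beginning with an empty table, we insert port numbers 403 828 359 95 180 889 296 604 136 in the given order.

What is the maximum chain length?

403 → bucket 7
828 → bucket 3
359 → bucket 7 (collision)
95 → bucket 7 (collision)
180 → bucket 4
889 → bucket 9
296 → bucket 10
604 → bucket 10 (collision)
136 → bucket 4 (collision)
Final buckets:
0: —
1: —
2: —
3: 828
4: 180 -> 136
5: —
6: —
7: 403 -> 359 -> 95
8: —
9: 889
10: 296 -> 604

3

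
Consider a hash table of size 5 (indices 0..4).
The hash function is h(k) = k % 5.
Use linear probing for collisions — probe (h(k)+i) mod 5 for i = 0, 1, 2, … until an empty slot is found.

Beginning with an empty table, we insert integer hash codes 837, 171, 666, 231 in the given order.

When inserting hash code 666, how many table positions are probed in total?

837 hashes to 2; slot 2 is free → place at 2.
171 hashes to 1; slot 1 is free → place at 1.
666 hashes to 1; 1,2 taken → place at 3.
231 hashes to 1; 1,2,3 taken → place at 4.
Table: [., 171, 837, 666, 231]

3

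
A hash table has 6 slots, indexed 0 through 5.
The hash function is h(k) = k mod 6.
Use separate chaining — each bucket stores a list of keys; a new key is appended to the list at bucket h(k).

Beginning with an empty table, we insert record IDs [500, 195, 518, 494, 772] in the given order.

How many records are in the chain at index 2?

3

Insert 500: h=2, bucket 2 empty → new chain.
Insert 195: h=3, bucket 3 empty → new chain.
Insert 518: h=2, bucket 2 nonempty → append to chain.
Insert 494: h=2, bucket 2 nonempty → append to chain.
Insert 772: h=4, bucket 4 empty → new chain.
Final buckets:
0: _
1: _
2: 500 -> 518 -> 494
3: 195
4: 772
5: _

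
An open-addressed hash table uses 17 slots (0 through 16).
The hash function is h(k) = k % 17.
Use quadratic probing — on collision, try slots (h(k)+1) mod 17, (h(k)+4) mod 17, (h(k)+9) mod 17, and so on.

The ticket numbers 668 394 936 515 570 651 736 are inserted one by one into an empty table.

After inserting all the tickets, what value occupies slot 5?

668

668 hashes to 5; slot 5 is free → place at 5.
394 hashes to 3; slot 3 is free → place at 3.
936 hashes to 1; slot 1 is free → place at 1.
515 hashes to 5; 5 taken → place at 6.
570 hashes to 9; slot 9 is free → place at 9.
651 hashes to 5; 5,6,9 taken → place at 14.
736 hashes to 5; 5,6,9,14 taken → place at 4.
Table: [_, 936, _, 394, 736, 668, 515, _, _, 570, _, _, _, _, 651, _, _]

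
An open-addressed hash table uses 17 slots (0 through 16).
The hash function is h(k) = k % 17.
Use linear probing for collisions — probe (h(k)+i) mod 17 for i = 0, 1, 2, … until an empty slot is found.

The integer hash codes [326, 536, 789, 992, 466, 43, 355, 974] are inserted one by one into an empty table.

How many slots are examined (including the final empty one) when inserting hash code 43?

2

326: h=3 => slot 3
536: h=9 => slot 9
789: h=7 => slot 7
992: h=6 => slot 6
466: h=7, probe 7,8 => slot 8
43: h=9, probe 9,10 => slot 10
355: h=15 => slot 15
974: h=5 => slot 5
Table: [., ., ., 326, ., 974, 992, 789, 466, 536, 43, ., ., ., ., 355, .]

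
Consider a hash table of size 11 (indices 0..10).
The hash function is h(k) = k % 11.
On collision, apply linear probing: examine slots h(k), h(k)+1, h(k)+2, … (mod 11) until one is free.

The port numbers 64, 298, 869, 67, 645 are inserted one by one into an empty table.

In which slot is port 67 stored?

2

64 hashes to 9; slot 9 is free -> place at 9.
298 hashes to 1; slot 1 is free -> place at 1.
869 hashes to 0; slot 0 is free -> place at 0.
67 hashes to 1; 1 taken -> place at 2.
645 hashes to 7; slot 7 is free -> place at 7.
Table: [869, 298, 67, ∅, ∅, ∅, ∅, 645, ∅, 64, ∅]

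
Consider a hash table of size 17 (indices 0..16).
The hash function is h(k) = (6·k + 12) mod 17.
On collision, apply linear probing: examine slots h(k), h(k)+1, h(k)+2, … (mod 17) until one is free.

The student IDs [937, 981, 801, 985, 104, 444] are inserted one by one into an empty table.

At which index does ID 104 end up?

9

937 hashes to 7; slot 7 is free -> place at 7.
981 hashes to 16; slot 16 is free -> place at 16.
801 hashes to 7; 7 taken -> place at 8.
985 hashes to 6; slot 6 is free -> place at 6.
104 hashes to 7; 7,8 taken -> place at 9.
444 hashes to 7; 7,8,9 taken -> place at 10.
Table: [., ., ., ., ., ., 985, 937, 801, 104, 444, ., ., ., ., ., 981]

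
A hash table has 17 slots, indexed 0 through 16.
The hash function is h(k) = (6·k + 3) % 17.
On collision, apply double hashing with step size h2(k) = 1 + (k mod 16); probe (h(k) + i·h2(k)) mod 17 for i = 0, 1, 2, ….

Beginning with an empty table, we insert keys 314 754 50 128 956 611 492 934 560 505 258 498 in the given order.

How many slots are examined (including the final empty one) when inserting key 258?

4

Insert 314: h=0, slot 0 empty -> index 0.
Insert 754: h=5, slot 5 empty -> index 5.
Insert 50: h=14, slot 14 empty -> index 14.
Insert 128: h=6, slot 6 empty -> index 6.
Insert 956: h=10, slot 10 empty -> index 10.
Insert 611: h=14, h2=4, slot 14 occupied -> index 1.
Insert 492: h=14, h2=13, slots 14,10,6 occupied -> index 2.
Insert 934: h=14, h2=7, slot 14 occupied -> index 4.
Insert 560: h=14, h2=1, slot 14 occupied -> index 15.
Insert 505: h=7, slot 7 empty -> index 7.
Insert 258: h=4, h2=3, slots 4,7,10 occupied -> index 13.
Insert 498: h=16, slot 16 empty -> index 16.
Table: [314, 611, 492, —, 934, 754, 128, 505, —, —, 956, —, —, 258, 50, 560, 498]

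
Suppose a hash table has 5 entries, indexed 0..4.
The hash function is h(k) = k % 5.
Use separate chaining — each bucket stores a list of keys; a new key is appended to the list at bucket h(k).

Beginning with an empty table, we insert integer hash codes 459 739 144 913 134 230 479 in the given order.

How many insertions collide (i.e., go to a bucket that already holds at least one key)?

Insert 459: h=4, bucket 4 empty → new chain.
Insert 739: h=4, bucket 4 nonempty → append to chain.
Insert 144: h=4, bucket 4 nonempty → append to chain.
Insert 913: h=3, bucket 3 empty → new chain.
Insert 134: h=4, bucket 4 nonempty → append to chain.
Insert 230: h=0, bucket 0 empty → new chain.
Insert 479: h=4, bucket 4 nonempty → append to chain.
Final buckets:
0: 230
1: —
2: —
3: 913
4: 459 -> 739 -> 144 -> 134 -> 479

4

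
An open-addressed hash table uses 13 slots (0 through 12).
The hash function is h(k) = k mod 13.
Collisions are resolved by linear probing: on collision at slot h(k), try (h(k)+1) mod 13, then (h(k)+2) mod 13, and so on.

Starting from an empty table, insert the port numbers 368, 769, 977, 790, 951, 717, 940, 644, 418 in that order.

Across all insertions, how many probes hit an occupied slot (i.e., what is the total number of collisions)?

19

Insert 368: h=4, slot 4 empty => index 4.
Insert 769: h=2, slot 2 empty => index 2.
Insert 977: h=2, slot 2 occupied => index 3.
Insert 790: h=10, slot 10 empty => index 10.
Insert 951: h=2, slots 2,3,4 occupied => index 5.
Insert 717: h=2, slots 2,3,4,5 occupied => index 6.
Insert 940: h=4, slots 4,5,6 occupied => index 7.
Insert 644: h=7, slot 7 occupied => index 8.
Insert 418: h=2, slots 2,3,4,5,6,7,8 occupied => index 9.
Table: [., ., 769, 977, 368, 951, 717, 940, 644, 418, 790, ., .]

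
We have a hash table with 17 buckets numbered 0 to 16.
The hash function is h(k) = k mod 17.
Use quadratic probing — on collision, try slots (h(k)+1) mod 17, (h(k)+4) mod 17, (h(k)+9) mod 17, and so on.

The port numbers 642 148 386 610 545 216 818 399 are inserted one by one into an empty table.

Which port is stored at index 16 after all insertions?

642 hashes to 13; slot 13 is free → place at 13.
148 hashes to 12; slot 12 is free → place at 12.
386 hashes to 12; 12,13 taken → place at 16.
610 hashes to 15; slot 15 is free → place at 15.
545 hashes to 1; slot 1 is free → place at 1.
216 hashes to 12; 12,13,16 taken → place at 4.
818 hashes to 2; slot 2 is free → place at 2.
399 hashes to 8; slot 8 is free → place at 8.
Table: [∅, 545, 818, ∅, 216, ∅, ∅, ∅, 399, ∅, ∅, ∅, 148, 642, ∅, 610, 386]

386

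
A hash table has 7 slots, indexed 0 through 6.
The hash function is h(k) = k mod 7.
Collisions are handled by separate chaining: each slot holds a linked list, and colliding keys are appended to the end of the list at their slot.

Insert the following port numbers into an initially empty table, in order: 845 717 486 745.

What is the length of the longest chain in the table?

845 → bucket 5
717 → bucket 3
486 → bucket 3 (collision)
745 → bucket 3 (collision)
Final buckets:
0: ∅
1: ∅
2: ∅
3: 717 -> 486 -> 745
4: ∅
5: 845
6: ∅

3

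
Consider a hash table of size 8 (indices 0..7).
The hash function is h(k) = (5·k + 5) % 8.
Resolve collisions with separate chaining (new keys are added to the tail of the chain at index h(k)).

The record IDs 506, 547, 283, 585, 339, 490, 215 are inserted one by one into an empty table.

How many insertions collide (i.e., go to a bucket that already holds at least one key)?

3

506 → bucket 7
547 → bucket 4
283 → bucket 4 (collision)
585 → bucket 2
339 → bucket 4 (collision)
490 → bucket 7 (collision)
215 → bucket 0
Final buckets:
0: 215
1: —
2: 585
3: —
4: 547 -> 283 -> 339
5: —
6: —
7: 506 -> 490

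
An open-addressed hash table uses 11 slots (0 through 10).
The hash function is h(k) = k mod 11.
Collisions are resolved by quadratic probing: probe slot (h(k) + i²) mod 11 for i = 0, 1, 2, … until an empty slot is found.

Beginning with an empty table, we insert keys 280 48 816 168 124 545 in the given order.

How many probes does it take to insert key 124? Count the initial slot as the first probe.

3

280 hashes to 5; slot 5 is free => place at 5.
48 hashes to 4; slot 4 is free => place at 4.
816 hashes to 2; slot 2 is free => place at 2.
168 hashes to 3; slot 3 is free => place at 3.
124 hashes to 3; 3,4 taken => place at 7.
545 hashes to 6; slot 6 is free => place at 6.
Table: [_, _, 816, 168, 48, 280, 545, 124, _, _, _]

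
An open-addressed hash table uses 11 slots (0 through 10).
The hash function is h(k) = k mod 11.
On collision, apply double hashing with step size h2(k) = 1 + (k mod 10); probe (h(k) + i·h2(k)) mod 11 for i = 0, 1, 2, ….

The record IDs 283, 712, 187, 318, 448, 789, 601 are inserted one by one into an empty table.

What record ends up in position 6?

283 hashes to 8; slot 8 is free -> place at 8.
712 hashes to 8, h2=3; 8 taken -> place at 0.
187 hashes to 0, h2=8; 0,8 taken -> place at 5.
318 hashes to 10; slot 10 is free -> place at 10.
448 hashes to 8, h2=9; 8 taken -> place at 6.
789 hashes to 8, h2=10; 8 taken -> place at 7.
601 hashes to 7, h2=2; 7 taken -> place at 9.
Table: [712, —, —, —, —, 187, 448, 789, 283, 601, 318]

448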